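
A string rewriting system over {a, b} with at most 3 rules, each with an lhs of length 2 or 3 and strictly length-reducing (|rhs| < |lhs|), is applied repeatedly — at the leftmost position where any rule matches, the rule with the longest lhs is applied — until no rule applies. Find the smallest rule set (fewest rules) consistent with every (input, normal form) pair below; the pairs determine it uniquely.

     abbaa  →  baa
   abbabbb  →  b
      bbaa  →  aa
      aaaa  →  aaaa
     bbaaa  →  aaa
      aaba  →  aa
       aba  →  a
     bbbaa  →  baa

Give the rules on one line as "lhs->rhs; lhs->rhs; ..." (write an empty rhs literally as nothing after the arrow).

ab->; bb->

  | abbaa => baa
  | abbabbb => babbb => bbb => b
  | bbaa => aa
  | aaaa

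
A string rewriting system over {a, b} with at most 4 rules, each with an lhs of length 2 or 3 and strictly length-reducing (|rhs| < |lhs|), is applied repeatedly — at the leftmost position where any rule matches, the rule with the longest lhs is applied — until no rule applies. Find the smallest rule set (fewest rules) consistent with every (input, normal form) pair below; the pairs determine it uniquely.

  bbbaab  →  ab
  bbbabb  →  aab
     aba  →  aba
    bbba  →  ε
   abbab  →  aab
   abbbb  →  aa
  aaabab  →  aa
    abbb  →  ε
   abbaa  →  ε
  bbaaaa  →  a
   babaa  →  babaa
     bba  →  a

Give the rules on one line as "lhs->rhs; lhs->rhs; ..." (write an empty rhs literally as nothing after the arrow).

  | bbbaab => aaaab => bbab => ab
  | bbbabb => aaabb => bbbb => aab
  | aba
  | bbba => aaa => bb => ε

aaa->bb; bb->; bbb->aa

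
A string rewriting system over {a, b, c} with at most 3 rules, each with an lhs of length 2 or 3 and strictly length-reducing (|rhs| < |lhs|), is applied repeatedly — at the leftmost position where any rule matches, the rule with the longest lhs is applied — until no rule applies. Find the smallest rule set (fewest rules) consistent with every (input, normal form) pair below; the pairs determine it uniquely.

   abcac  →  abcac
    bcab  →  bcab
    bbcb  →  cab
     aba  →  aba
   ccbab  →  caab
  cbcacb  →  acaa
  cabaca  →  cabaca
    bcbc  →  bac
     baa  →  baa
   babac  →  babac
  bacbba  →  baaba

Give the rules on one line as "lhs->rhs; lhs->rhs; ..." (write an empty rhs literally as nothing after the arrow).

  | abcac
  | bcab
  | bbcb => cab
  | aba

bbc->ca; cb->a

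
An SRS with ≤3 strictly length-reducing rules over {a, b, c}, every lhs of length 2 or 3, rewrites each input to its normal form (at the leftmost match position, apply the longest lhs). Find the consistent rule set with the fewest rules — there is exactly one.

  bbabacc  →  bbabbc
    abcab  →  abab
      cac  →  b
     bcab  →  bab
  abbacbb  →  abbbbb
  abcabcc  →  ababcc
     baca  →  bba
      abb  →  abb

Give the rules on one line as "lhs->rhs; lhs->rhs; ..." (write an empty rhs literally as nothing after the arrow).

  | bbabacc => bbabbc
  | abcab => abab
  | cac => ac => b
  | bcab => bab

ac->b; ca->a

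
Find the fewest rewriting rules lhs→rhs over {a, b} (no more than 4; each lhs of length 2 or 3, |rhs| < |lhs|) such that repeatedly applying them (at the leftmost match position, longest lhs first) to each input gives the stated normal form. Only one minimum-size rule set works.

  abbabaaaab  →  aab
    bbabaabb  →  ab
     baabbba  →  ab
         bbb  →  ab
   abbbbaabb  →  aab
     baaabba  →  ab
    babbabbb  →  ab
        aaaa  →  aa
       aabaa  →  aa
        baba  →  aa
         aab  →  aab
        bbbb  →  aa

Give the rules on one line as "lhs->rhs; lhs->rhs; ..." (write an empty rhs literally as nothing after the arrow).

  | abbabaaaab => aaabaaaab => abbaaaab => aaaaaab => abaaab => aaaab => abab => aab
  | bbabaabb => aabaabb => aaaabb => ababb => aabb => aaa => ab
  | baabbba => aabbba => aaaba => abba => aaa => ab
  | bbb => ab

aaa->ab; ba->a; bb->a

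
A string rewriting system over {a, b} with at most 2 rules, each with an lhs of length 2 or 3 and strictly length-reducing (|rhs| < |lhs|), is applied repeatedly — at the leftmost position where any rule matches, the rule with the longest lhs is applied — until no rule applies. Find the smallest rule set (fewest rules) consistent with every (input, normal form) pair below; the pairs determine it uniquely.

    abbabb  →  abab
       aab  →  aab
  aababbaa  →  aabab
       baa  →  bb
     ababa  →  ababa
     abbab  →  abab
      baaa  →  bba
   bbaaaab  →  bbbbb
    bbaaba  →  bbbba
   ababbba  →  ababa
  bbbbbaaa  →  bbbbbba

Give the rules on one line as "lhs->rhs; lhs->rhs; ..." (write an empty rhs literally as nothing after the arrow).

  | abbabb => ababb => abab
  | aab
  | aababbaa => aababaa => aababb => aabab
  | baa => bb

abb->ab; baa->bb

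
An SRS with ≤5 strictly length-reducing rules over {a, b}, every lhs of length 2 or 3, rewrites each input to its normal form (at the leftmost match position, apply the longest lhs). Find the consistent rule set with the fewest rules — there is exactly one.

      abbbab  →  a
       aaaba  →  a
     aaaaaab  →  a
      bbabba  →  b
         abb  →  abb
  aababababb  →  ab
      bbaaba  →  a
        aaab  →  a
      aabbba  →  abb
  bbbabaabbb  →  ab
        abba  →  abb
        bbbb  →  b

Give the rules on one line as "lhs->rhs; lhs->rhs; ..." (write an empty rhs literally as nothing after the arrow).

aa->a; aab->a; ba->b; bbb->

  | abbbab => aab => a
  | aaaba => aaba => aa => a
  | aaaaaab => aaaaab => aaaab => aaab => aab => a
  | bbabba => bbbba => ba => b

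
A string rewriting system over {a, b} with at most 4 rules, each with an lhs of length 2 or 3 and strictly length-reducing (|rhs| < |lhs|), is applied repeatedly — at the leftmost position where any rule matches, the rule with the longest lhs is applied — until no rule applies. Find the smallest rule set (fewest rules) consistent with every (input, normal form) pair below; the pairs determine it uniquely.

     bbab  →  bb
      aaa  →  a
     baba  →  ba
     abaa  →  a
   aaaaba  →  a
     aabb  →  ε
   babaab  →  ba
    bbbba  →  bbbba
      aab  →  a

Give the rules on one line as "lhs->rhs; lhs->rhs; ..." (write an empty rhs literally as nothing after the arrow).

aa->a; aab->a; ab->

  | bbab => bb
  | aaa => aa => a
  | baba => ba
  | abaa => aa => a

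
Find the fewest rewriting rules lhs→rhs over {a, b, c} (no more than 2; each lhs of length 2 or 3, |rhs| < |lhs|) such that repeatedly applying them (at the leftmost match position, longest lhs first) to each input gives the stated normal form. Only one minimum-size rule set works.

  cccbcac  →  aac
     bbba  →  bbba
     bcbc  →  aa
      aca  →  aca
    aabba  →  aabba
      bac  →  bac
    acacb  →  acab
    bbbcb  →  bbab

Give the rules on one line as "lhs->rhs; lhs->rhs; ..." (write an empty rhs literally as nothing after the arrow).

  | cccbcac => ccbcac => cbcac => bcac => aac
  | bbba
  | bcbc => abc => aa
  | aca

bc->a; cb->b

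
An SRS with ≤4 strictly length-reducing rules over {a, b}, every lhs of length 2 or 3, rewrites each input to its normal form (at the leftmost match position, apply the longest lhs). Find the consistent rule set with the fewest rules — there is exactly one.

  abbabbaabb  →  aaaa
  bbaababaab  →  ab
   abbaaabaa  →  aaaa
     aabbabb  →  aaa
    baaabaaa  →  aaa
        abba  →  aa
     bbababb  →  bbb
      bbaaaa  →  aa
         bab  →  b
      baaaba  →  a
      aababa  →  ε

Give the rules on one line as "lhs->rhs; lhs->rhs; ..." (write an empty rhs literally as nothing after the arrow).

  | abbabbaabb => aabbaabb => aaaabb => aaaa
  | bbaababaab => bababaab => babaab => baab => ab
  | abbaaabaa => aaaabaa => aaaa
  | aabbabb => aaabb => aaa

aba->; abb->a; ba->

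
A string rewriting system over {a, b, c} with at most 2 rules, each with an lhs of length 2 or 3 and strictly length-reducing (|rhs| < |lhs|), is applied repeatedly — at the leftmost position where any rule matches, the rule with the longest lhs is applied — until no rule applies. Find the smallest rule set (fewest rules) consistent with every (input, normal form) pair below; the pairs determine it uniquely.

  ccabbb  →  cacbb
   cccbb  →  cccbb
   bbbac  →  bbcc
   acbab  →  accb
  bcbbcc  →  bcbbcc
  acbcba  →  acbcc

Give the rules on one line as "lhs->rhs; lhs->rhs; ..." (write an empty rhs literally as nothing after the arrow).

ba->c; cab->ac

  | ccabbb => cacbb
  | cccbb
  | bbbac => bbcc
  | acbab => accb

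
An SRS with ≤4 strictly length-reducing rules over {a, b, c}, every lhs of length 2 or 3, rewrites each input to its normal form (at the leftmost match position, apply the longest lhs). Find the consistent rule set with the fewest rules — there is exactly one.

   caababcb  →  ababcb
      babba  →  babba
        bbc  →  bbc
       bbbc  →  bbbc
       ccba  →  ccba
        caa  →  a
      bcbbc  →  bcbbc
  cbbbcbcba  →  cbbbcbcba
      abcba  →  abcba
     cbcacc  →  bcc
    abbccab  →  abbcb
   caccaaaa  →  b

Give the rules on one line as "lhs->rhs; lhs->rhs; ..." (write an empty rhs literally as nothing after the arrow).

  | caababcb => ababcb
  | babba
  | bbc
  | bbbc

aa->b; bca->ab; ca->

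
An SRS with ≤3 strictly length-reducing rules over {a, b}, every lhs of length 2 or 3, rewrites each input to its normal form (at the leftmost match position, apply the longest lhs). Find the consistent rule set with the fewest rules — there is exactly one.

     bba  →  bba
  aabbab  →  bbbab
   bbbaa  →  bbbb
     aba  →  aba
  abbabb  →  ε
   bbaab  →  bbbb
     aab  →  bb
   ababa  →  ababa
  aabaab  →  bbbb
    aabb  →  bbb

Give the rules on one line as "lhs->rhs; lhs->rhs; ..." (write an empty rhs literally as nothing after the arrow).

aa->b; abb->

  | bba
  | aabbab => bbbab
  | bbbaa => bbbb
  | aba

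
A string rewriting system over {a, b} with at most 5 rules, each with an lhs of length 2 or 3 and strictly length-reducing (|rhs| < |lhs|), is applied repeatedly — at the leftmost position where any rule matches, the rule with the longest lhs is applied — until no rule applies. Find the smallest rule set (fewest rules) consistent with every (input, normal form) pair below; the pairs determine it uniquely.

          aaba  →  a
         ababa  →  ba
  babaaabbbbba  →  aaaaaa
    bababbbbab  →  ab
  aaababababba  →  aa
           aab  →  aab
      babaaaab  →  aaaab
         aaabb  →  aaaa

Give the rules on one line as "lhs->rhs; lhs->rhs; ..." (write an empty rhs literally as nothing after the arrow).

aba->; bab->; bb->a; bbb->a

  | aaba => a
  | ababa => ba
  | babaaabbbbba => aaabbbbba => aaaabba => aaaaaa
  | bababbbbab => abbbbab => aabab => ab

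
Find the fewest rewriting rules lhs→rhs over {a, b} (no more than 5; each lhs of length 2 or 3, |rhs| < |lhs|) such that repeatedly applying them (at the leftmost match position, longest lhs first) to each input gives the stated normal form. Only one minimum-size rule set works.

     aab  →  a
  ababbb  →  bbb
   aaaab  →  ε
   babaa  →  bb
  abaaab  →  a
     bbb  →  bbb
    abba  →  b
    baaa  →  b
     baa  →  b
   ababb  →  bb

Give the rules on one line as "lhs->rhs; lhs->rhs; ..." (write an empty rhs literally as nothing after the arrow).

aaa->; ab->; aba->; ba->b

  | aab => a
  | ababbb => bbb
  | aaaab => ab => ε
  | babaa => bbaa => bba => bb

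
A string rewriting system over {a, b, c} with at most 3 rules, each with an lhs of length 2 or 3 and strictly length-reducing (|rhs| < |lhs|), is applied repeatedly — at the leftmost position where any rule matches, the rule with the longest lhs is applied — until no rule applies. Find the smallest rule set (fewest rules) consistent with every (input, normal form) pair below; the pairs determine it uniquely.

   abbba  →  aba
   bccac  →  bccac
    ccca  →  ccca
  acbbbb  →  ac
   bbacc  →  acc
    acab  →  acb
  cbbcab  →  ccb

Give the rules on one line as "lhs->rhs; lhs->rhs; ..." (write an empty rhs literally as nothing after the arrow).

  | abbba => aba
  | bccac
  | ccca
  | acbbbb => acbb => ac

bb->; cab->cb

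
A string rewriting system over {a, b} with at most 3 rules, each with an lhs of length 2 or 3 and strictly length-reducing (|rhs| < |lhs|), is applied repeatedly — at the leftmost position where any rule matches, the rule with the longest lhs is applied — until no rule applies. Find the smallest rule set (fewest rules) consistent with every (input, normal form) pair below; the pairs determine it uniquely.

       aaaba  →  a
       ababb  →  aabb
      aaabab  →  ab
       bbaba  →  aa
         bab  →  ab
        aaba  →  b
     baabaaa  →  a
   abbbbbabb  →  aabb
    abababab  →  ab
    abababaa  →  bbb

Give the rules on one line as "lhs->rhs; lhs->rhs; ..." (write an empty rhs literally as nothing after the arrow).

aaa->b; ba->a; baa->bb

  | aaaba => bba => ba => a
  | ababb => aabb
  | aaabab => bbab => bab => ab
  | bbaba => baba => aba => aa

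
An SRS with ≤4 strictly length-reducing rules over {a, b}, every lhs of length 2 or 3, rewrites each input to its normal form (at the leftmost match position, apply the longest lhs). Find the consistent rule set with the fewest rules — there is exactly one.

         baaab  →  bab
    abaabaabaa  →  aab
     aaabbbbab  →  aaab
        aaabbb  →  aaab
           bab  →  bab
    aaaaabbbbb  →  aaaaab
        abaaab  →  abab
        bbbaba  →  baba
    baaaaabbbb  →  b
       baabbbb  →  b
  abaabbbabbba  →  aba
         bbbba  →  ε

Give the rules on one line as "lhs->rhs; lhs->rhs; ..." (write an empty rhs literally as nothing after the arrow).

baa->b; bb->a; bba->; bbb->b

  | baaab => bab
  | abaabaabaa => abbaabaa => aabaa => aab
  | aaabbbbab => aaabbab => aaab
  | aaabbb => aaab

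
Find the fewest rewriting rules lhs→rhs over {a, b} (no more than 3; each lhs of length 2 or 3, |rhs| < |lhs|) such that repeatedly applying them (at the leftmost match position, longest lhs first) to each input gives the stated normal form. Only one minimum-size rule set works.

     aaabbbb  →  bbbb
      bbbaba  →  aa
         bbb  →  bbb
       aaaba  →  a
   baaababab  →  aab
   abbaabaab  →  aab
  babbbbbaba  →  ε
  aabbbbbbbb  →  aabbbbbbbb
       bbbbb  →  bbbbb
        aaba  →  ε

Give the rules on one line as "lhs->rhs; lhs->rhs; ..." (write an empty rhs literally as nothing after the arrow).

  | aaabbbb => bbbb
  | bbbaba => bbaba => baba => aba => aa
  | bbb
  | aaaba => ba => a

aaa->; ba->a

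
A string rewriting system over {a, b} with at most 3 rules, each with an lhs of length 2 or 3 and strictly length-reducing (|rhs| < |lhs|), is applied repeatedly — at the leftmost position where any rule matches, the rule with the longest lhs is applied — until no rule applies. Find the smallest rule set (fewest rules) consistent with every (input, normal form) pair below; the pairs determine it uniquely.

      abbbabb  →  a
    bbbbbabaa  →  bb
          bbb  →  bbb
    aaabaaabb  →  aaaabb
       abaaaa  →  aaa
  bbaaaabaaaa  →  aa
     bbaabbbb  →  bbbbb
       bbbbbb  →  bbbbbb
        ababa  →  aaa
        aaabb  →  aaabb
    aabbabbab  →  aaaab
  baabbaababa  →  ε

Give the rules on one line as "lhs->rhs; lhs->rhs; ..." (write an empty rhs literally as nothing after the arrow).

ba->; baa->; bab->a

  | abbbabb => abbab => aba => a
  | bbbbbabaa => bbbbaaa => bbba => bb
  | bbb
  | aaabaaabb => aaaabb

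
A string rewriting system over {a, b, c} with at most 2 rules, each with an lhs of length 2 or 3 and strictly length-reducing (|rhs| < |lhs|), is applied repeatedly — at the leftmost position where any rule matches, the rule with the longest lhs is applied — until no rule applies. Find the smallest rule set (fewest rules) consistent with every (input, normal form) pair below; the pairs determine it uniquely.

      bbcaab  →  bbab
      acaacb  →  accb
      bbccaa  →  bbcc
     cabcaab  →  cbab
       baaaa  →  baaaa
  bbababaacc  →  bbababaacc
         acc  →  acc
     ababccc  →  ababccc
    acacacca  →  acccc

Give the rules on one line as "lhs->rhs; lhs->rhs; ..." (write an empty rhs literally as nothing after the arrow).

bca->b; ca->c

  | bbcaab => bbab
  | acaacb => acacb => accb
  | bbccaa => bbcca => bbcc
  | cabcaab => cbcaab => cbab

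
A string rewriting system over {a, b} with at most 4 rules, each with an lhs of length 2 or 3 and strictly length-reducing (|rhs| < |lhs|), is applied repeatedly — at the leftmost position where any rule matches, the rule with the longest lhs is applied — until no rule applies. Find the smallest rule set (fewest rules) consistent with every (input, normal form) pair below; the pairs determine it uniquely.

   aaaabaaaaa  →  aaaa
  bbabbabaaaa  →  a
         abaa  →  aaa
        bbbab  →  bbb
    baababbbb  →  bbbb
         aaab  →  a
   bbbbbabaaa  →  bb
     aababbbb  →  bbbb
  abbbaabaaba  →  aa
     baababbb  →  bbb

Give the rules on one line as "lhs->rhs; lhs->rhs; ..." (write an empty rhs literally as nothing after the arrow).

  | aaaabaaaaa => aabaaaaa => baaaaa => aaaa
  | bbabbabaaaa => bbbabaaaa => bbbaaaa => bbaaa => baa => a
  | abaa => aaa
  | bbbab => bbb

aab->b; ab->a; ba->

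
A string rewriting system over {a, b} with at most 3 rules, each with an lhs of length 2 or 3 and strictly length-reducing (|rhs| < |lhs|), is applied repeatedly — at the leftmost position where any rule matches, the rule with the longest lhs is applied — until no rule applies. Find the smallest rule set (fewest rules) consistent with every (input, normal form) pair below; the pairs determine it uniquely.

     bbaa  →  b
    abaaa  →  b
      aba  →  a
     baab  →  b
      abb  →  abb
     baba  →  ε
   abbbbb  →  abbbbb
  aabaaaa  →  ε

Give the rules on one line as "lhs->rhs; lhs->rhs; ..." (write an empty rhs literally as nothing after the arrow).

aa->b; ba->; baa->

  | bbaa => b
  | abaaa => aa => b
  | aba => a
  | baab => b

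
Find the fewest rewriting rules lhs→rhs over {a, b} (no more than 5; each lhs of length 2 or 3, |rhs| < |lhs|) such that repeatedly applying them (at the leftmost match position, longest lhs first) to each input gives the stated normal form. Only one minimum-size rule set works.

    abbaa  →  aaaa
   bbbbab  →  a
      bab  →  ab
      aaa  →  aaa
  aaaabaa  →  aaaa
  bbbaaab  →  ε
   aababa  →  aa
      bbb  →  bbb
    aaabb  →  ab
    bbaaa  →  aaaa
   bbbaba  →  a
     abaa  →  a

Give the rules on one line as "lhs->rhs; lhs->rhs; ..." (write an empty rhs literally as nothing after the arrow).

aab->; ba->a; baa->; bba->aa

  | abbaa => aaaa
  | bbbbab => bbaab => aaab => a
  | bab => ab
  | aaa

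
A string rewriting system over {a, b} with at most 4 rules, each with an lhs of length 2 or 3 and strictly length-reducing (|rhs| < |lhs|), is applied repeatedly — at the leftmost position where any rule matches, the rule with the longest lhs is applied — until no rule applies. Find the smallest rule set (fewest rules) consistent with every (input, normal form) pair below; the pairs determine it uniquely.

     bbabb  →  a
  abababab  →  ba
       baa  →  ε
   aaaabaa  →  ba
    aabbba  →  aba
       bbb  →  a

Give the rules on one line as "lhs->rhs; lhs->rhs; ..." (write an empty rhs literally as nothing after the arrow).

  | bbabb => abb => a
  | abababab => abaabab => abbbab => aaab => bab => ba
  | baa => bb => ε
  | aaaabaa => baabaa => bbbaa => aaa => ba

aa->b; bab->ba; bb->; bbb->a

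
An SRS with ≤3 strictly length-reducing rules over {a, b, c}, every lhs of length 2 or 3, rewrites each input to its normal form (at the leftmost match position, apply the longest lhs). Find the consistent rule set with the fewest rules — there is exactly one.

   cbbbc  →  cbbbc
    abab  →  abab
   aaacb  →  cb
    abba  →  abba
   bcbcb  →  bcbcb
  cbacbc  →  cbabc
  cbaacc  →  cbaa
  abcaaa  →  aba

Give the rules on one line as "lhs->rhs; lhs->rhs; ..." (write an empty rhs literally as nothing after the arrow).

aaa->; ac->a; caa->

  | cbbbc
  | abab
  | aaacb => cb
  | abba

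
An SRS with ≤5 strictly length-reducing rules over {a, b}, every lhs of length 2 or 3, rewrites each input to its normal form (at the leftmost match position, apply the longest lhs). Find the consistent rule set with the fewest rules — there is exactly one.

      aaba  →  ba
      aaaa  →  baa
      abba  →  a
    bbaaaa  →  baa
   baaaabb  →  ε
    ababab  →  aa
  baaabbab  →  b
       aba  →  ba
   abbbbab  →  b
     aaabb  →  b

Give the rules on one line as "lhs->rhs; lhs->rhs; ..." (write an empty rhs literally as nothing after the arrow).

  | aaba => aba => ba
  | aaaa => baa
  | abba => bba => a
  | bbaaaa => aaaa => baa

aaa->ba; ab->b; bab->aa; bb->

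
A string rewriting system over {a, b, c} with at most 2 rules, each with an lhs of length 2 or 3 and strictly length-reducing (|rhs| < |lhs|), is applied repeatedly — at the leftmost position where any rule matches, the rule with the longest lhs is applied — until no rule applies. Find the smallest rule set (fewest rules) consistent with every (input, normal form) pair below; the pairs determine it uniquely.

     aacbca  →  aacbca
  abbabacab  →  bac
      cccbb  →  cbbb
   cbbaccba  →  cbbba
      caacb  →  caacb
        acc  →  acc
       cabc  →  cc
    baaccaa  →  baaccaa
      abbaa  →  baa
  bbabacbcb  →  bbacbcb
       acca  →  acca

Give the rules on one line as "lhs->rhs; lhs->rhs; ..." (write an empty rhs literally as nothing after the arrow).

ab->; ccb->bb

  | aacbca
  | abbabacab => babacab => bacab => bac
  | cccbb => cbbb
  | cbbaccba => cbbabba => cbbba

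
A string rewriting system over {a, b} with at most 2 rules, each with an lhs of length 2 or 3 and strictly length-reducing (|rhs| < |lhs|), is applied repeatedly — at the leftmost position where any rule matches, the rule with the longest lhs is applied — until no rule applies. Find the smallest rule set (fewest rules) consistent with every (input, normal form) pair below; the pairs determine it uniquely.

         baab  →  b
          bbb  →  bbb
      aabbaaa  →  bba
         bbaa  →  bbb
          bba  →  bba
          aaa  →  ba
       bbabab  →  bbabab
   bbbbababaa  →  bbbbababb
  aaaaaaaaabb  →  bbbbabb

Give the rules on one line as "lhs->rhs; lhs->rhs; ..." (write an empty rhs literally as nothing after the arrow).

  | baab => b
  | bbb
  | aabbaaa => baaa => bba
  | bbaa => bbb

aa->b; aab->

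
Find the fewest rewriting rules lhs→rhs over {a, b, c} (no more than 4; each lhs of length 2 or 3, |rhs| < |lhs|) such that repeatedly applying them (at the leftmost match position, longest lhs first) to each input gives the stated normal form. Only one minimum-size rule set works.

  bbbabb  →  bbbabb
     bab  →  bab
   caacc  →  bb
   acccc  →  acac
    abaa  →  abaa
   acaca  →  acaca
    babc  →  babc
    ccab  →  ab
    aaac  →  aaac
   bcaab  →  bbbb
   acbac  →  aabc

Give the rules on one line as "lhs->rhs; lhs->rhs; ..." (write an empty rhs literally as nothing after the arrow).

caa->bb; cba->ab; cc->; ccc->ca

  | bbbabb
  | bab
  | caacc => bbcc => bb
  | acccc => acac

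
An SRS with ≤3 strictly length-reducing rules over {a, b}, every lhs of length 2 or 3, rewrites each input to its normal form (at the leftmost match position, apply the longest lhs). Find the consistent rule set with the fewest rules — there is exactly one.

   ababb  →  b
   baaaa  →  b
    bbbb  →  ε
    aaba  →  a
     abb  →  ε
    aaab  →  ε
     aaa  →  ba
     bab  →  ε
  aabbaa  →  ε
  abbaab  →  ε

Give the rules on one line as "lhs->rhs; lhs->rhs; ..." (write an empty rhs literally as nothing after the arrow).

aa->b; ab->b; bb->

  | ababb => babb => bbb => b
  | baaaa => bbaa => aa => b
  | bbbb => bb => ε
  | aaba => bba => a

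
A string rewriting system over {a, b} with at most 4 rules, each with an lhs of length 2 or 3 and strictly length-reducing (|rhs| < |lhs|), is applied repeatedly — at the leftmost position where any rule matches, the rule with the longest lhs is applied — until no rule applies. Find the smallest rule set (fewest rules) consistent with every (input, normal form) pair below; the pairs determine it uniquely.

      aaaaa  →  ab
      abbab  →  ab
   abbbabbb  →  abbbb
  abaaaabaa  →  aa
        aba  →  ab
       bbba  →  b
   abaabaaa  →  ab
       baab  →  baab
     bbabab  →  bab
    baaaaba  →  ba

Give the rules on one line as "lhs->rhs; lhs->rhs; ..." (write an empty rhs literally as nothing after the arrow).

aaa->ab; aba->ab; bba->

  | aaaaa => abaa => aba => ab
  | abbab => ab
  | abbbabbb => abbbb
  | abaaaabaa => abaaabaa => abaabaa => ababaa => abbaa => aa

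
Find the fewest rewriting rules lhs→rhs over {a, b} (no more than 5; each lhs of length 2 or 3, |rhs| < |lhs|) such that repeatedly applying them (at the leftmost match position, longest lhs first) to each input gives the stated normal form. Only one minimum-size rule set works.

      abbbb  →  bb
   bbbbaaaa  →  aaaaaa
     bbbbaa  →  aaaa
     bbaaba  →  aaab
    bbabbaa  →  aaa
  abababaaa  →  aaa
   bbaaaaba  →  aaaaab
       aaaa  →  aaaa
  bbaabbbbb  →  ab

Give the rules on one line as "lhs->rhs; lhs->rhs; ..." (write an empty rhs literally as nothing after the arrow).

  | abbbb => bb
  | bbbbaaaa => bbaaaaa => aaaaaa
  | bbbbaa => bbaaa => aaaa
  | bbaaba => aaaba => aaab

abb->; ba->b; baa->a; bba->aa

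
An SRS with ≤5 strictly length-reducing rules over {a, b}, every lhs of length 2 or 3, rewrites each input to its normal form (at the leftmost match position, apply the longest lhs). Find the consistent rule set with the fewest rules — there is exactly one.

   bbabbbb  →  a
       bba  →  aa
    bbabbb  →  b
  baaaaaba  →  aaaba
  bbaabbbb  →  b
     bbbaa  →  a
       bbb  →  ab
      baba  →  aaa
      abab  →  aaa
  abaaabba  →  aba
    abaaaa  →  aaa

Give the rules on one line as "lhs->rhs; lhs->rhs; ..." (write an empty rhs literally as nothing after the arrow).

  | bbabbbb => aabbbb => abbb => bb => a
  | bba => aa
  | bbabbb => aabbb => abb => b
  | baaaaaba => aaaba

abb->b; baa->; bab->aa; bb->a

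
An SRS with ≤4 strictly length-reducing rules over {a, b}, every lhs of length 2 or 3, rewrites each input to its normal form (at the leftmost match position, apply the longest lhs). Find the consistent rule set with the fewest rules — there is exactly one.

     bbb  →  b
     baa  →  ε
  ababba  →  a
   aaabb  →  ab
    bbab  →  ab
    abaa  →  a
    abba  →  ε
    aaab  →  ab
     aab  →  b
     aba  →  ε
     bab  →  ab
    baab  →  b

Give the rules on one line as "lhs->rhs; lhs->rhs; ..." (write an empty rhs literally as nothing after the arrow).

aa->; ba->a; bb->b

  | bbb => bb => b
  | baa => aa => ε
  | ababba => aabba => bba => ba => a
  | aaabb => abb => ab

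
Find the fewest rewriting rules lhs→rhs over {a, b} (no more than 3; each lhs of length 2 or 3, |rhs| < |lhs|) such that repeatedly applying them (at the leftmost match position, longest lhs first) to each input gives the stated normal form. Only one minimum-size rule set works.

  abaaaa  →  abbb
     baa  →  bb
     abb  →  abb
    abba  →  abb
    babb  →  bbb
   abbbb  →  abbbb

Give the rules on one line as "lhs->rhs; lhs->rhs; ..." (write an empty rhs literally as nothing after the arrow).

  | abaaaa => abbaa => abbb
  | baa => bb
  | abb
  | abba => abb

ba->b; baa->bb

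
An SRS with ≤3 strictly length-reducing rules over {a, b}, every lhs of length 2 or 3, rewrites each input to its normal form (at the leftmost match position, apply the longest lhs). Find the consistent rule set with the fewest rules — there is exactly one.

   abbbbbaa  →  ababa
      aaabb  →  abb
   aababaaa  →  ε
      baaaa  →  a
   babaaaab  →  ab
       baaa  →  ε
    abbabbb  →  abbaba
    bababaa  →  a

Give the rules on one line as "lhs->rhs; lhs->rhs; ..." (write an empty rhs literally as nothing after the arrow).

  | abbbbbaa => ababbaa => ababa
  | aaabb => abb
  | aababaaa => babaaa => baaa => aa => ε
  | baaaa => aaa => a

aa->; baa->a; bbb->ba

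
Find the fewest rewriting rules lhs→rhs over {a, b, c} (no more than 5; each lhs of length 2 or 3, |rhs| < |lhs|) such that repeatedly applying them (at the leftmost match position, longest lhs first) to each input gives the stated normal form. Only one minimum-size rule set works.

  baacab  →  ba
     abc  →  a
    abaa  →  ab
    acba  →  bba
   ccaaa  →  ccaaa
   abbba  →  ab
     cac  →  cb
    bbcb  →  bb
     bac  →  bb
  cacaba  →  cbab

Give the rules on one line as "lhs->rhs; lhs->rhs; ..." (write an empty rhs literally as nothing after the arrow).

aba->ab; abb->a; ac->b; bc->

  | baacab => babab => babb => ba
  | abc => a
  | abaa => aba => ab
  | acba => bba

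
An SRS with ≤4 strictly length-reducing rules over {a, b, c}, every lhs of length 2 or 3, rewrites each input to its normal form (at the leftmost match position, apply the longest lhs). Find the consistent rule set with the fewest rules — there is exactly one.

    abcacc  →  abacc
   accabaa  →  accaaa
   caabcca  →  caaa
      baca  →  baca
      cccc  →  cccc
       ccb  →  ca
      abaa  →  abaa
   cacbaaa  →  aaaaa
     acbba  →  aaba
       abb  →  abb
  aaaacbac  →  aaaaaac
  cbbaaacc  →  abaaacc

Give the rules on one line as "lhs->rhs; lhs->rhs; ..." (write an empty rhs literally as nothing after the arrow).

bcc->; cab->ca; cac->ac; cb->a

  | abcacc => abacc
  | accabaa => accaaa
  | caabcca => caaa
  | baca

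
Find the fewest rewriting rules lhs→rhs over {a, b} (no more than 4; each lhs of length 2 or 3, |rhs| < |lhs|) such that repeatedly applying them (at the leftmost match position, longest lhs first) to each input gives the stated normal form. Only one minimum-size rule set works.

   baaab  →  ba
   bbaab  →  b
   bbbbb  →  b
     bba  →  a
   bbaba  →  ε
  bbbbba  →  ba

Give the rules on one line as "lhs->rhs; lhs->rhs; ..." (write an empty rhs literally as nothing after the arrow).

aa->; ab->a; bb->

  | baaab => bab => ba
  | bbaab => aab => b
  | bbbbb => bbb => b
  | bba => a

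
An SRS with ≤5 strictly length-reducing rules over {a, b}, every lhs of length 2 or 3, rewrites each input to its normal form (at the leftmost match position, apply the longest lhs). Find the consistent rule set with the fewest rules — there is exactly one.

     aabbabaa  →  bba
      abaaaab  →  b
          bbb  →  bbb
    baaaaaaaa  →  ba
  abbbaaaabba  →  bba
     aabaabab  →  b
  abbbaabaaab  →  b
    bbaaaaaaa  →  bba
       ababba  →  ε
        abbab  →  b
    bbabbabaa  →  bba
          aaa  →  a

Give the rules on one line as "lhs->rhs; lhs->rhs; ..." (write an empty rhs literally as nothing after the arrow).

  | aabbabaa => bbabaa => bbaa => bba
  | abaaaab => aaaab => aab => b
  | bbb
  | baaaaaaaa => baaaaaaa => baaaaaa => baaaaa => baaaa => baaa => baa => ba

aa->; ab->; abb->a; baa->ba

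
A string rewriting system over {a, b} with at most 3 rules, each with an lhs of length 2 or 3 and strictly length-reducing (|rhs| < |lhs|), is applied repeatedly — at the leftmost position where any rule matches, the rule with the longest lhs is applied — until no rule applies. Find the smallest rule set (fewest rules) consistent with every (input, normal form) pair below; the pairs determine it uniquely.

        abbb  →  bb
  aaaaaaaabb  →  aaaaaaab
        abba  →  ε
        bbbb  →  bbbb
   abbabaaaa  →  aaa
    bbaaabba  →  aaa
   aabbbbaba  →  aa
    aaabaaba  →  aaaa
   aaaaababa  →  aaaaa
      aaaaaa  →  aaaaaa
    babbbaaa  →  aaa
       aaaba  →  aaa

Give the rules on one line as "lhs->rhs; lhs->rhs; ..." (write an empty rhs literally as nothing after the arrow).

  | abbb => bb
  | aaaaaaaabb => aaaaaaab
  | abba => ba => ε
  | bbbb

abb->b; ba->; bba->aa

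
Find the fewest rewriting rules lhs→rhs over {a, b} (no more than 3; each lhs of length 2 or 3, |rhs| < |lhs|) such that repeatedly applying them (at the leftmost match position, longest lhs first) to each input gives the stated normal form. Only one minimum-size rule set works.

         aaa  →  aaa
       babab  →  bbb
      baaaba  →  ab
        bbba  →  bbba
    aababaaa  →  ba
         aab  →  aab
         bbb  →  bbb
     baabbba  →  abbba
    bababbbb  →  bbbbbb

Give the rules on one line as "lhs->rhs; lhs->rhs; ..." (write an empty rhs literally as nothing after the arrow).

  | aaa
  | babab => bbb
  | baaaba => aaba => ab
  | bbba

aba->b; baa->a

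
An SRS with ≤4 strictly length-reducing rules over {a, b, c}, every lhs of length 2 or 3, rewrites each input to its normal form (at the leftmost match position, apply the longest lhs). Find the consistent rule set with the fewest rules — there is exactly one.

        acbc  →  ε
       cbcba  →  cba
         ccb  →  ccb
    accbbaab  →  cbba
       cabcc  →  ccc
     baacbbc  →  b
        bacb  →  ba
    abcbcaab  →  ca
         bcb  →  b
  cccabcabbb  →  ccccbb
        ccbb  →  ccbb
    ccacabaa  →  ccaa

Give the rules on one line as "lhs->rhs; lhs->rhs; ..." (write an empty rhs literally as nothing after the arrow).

  | acbc => ac => ε
  | cbcba => cba
  | ccb
  | accbbaab => cbbaab => cbba

ab->; ac->; acb->a; bc->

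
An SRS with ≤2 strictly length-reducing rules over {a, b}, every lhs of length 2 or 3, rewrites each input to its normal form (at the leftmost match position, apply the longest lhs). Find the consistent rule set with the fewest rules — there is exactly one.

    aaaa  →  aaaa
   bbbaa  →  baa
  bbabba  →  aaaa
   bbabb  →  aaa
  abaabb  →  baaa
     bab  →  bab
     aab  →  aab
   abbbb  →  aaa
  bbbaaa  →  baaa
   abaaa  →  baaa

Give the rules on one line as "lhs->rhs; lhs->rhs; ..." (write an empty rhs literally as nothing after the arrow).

  | aaaa
  | bbbaa => abaa => baa
  | bbabba => aabba => aaaa
  | bbabb => aabb => aaa

aba->ba; bb->a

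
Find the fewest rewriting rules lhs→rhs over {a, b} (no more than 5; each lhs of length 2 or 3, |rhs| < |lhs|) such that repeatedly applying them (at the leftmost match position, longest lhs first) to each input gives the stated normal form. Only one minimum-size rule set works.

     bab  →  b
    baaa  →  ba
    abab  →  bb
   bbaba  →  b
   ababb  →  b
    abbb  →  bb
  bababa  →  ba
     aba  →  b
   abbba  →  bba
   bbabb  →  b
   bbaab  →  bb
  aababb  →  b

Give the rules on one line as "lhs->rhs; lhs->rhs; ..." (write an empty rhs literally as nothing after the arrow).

  | bab => b
  | baaa => baa => ba
  | abab => bb
  | bbaba => bbb => b

aa->a; ab->; aba->b; bbb->b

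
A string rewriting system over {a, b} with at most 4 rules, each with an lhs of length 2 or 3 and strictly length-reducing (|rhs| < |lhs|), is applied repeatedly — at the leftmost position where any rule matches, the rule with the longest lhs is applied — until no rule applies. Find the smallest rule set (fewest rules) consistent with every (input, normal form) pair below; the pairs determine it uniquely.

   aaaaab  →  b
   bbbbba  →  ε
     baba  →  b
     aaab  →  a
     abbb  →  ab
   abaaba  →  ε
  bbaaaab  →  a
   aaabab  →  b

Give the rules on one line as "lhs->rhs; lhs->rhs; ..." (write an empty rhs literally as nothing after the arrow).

aa->b; ba->; bab->a; bb->b

  | aaaaab => baaab => aab => bb => b
  | bbbbba => bbbba => bbba => bba => ba => ε
  | baba => aa => b
  | aaab => bab => a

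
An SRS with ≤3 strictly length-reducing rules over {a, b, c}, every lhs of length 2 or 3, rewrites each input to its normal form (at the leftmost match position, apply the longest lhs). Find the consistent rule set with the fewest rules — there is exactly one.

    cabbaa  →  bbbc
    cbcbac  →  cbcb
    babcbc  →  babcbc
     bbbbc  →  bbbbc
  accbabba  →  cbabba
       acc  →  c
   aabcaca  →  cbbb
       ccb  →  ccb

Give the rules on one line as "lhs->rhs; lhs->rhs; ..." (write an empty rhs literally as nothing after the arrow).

  | cabbaa => bbbaa => bbbc
  | cbcbac => cbcb
  | babcbc
  | bbbbc

aa->c; ac->; ca->b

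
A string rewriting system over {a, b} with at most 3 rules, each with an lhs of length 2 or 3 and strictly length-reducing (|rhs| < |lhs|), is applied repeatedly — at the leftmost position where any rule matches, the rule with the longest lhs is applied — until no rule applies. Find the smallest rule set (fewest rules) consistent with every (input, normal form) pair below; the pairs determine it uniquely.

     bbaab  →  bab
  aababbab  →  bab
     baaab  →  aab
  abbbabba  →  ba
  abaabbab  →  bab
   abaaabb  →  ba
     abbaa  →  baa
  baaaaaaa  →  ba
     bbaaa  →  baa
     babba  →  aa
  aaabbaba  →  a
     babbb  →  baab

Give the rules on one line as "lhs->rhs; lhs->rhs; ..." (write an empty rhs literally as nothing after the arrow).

  | bbaab => aaab => bab
  | aababbab => abbab => aaab => bab
  | baaab => bbab => aab
  | abbbabba => aababba => abba => aaa => ba

aaa->ba; aba->; bb->a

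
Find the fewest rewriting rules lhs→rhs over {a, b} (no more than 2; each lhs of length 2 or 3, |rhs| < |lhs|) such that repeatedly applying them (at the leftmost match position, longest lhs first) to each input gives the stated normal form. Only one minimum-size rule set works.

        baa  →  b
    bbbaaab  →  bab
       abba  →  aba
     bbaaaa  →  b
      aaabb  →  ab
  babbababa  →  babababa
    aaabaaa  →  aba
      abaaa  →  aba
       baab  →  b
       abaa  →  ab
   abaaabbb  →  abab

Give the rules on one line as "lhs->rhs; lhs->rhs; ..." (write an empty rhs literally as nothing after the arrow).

  | baa => b
  | bbbaaab => bbaaab => baaab => bab
  | abba => aba
  | bbaaaa => baaaa => baa => b

aa->; bb->b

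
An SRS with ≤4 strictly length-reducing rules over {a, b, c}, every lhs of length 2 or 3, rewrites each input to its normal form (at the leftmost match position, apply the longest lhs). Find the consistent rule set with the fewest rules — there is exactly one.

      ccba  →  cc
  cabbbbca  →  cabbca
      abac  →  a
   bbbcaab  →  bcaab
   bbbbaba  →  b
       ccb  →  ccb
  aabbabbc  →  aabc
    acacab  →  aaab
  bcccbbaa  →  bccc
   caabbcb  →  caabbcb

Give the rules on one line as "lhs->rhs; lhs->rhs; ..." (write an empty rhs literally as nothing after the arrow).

  | ccba => cc
  | cabbbbca => cabbca
  | abac => ac => a
  | bbbcaab => bcaab

ac->a; ba->; bbb->b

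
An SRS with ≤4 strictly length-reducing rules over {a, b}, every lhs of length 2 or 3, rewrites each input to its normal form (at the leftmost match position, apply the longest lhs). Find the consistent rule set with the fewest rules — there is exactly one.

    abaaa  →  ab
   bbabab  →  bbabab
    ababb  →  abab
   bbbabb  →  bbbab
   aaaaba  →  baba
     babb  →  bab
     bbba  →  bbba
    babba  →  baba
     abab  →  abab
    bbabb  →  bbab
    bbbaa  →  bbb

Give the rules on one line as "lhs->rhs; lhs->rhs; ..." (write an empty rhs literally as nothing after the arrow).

aa->; aaa->b; abb->ab

  | abaaa => abb => ab
  | bbabab
  | ababb => abab
  | bbbabb => bbbab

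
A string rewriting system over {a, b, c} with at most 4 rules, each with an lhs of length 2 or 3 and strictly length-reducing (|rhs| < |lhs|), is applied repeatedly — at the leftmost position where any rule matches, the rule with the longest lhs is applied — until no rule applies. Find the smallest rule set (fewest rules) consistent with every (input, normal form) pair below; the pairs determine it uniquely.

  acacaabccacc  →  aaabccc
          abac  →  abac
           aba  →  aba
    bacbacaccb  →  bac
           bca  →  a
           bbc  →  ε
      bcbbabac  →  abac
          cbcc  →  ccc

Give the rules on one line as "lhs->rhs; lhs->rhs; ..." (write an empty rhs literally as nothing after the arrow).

  | acacaabccacc => abcaabccacc => abbabccacc => aaabccacc => aaabcbcc => aaabccc
  | abac
  | aba
  | bacbacaccb => bacacaccb => babcaccb => babbccb => bacb => bac

bb->a; bbc->; ca->b; cb->c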